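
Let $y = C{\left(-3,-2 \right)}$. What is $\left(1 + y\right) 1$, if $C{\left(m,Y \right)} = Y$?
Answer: $-1$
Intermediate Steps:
$y = -2$
$\left(1 + y\right) 1 = \left(1 - 2\right) 1 = \left(-1\right) 1 = -1$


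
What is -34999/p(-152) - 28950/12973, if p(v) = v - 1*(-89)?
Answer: 452218177/817299 ≈ 553.31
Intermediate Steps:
p(v) = 89 + v (p(v) = v + 89 = 89 + v)
-34999/p(-152) - 28950/12973 = -34999/(89 - 152) - 28950/12973 = -34999/(-63) - 28950*1/12973 = -34999*(-1/63) - 28950/12973 = 34999/63 - 28950/12973 = 452218177/817299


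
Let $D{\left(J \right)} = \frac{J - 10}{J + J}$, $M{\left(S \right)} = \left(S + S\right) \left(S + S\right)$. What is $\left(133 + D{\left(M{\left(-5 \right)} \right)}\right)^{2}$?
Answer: $\frac{7123561}{400} \approx 17809.0$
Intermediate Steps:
$M{\left(S \right)} = 4 S^{2}$ ($M{\left(S \right)} = 2 S 2 S = 4 S^{2}$)
$D{\left(J \right)} = \frac{-10 + J}{2 J}$
$\left(133 + D{\left(M{\left(-5 \right)} \right)}\right)^{2} = \left(133 + \frac{-10 + 4 \left(-5\right)^{2}}{2 \cdot 4 \left(-5\right)^{2}}\right)^{2} = \left(133 + \frac{-10 + 4 \cdot 25}{2 \cdot 4 \cdot 25}\right)^{2} = \left(133 + \frac{-10 + 100}{2 \cdot 100}\right)^{2} = \left(133 + \frac{1}{2} \cdot \frac{1}{100} \cdot 90\right)^{2} = \left(133 + \frac{9}{20}\right)^{2} = \left(\frac{2669}{20}\right)^{2} = \frac{7123561}{400}$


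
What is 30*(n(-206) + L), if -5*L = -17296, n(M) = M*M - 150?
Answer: 1372356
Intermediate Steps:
n(M) = -150 + M**2 (n(M) = M**2 - 150 = -150 + M**2)
L = 17296/5 (L = -1/5*(-17296) = 17296/5 ≈ 3459.2)
30*(n(-206) + L) = 30*((-150 + (-206)**2) + 17296/5) = 30*((-150 + 42436) + 17296/5) = 30*(42286 + 17296/5) = 30*(228726/5) = 1372356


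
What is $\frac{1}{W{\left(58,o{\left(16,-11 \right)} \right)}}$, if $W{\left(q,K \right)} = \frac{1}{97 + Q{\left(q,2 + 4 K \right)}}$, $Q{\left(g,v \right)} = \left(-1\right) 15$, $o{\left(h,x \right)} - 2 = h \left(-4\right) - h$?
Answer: $82$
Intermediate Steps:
$o{\left(h,x \right)} = 2 - 5 h$ ($o{\left(h,x \right)} = 2 + \left(h \left(-4\right) - h\right) = 2 - 5 h$)
$Q{\left(g,v \right)} = -15$
$W{\left(q,K \right)} = \frac{1}{82}$ ($W{\left(q,K \right)} = \frac{1}{97 - 15} = \frac{1}{82}$)
$\frac{1}{W{\left(58,o{\left(16,-11 \right)} \right)}} = \frac{1}{\frac{1}{82}} = 82$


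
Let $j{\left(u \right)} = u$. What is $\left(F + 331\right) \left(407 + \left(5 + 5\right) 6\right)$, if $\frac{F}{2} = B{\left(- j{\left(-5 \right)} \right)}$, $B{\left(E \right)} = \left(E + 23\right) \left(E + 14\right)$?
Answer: $651465$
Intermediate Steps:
$B{\left(E \right)} = \left(14 + E\right) \left(23 + E\right)$ ($B{\left(E \right)} = \left(23 + E\right) \left(14 + E\right) = \left(14 + E\right) \left(23 + E\right)$)
$F = 1064$ ($F = 2 \left(322 + \left(\left(-1\right) \left(-5\right)\right)^{2} + 37 \left(\left(-1\right) \left(-5\right)\right)\right) = 2 \left(322 + 5^{2} + 37 \cdot 5\right) = 2 \left(322 + 25 + 185\right) = 2 \cdot 532 = 1064$)
$\left(F + 331\right) \left(407 + \left(5 + 5\right) 6\right) = \left(1064 + 331\right) \left(407 + \left(5 + 5\right) 6\right) = 1395 \left(407 + 10 \cdot 6\right) = 1395 \left(407 + 60\right) = 1395 \cdot 467 = 651465$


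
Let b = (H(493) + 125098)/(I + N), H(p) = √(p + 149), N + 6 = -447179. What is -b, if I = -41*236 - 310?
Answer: 125098/457171 + √642/457171 ≈ 0.27369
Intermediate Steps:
N = -447185 (N = -6 - 447179 = -447185)
H(p) = √(149 + p)
I = -9986 (I = -9676 - 310 = -9986)
b = -125098/457171 - √642/457171 (b = (√(149 + 493) + 125098)/(-9986 - 447185) = (√642 + 125098)/(-457171) = (125098 + √642)*(-1/457171) = -125098/457171 - √642/457171 ≈ -0.27369)
-b = -(-125098/457171 - √642/457171) = 125098/457171 + √642/457171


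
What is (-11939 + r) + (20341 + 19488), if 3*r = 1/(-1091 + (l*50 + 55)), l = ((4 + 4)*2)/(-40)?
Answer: 88355519/3168 ≈ 27890.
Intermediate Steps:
l = -⅖ (l = (8*2)*(-1/40) = 16*(-1/40) = -⅖ ≈ -0.40000)
r = -1/3168 (r = 1/(3*(-1091 + (-⅖*50 + 55))) = 1/(3*(-1091 + (-20 + 55))) = 1/(3*(-1091 + 35)) = (⅓)/(-1056) = (⅓)*(-1/1056) = -1/3168 ≈ -0.00031566)
(-11939 + r) + (20341 + 19488) = (-11939 - 1/3168) + (20341 + 19488) = -37822753/3168 + 39829 = 88355519/3168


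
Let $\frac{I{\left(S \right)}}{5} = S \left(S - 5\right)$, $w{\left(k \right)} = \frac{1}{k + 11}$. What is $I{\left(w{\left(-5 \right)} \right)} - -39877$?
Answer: $\frac{1435427}{36} \approx 39873.0$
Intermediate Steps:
$w{\left(k \right)} = \frac{1}{11 + k}$
$I{\left(S \right)} = 5 S \left(-5 + S\right)$ ($I{\left(S \right)} = 5 S \left(S - 5\right) = 5 S \left(-5 + S\right)$)
$I{\left(w{\left(-5 \right)} \right)} - -39877 = \frac{5 \left(-5 + \frac{1}{11 - 5}\right)}{11 - 5} - -39877 = \frac{5 \left(-5 + \frac{1}{6}\right)}{6} + 39877 = 5 \cdot \frac{1}{6} \left(-5 + \frac{1}{6}\right) + 39877 = 5 \cdot \frac{1}{6} \left(- \frac{29}{6}\right) + 39877 = - \frac{145}{36} + 39877 = \frac{1435427}{36}$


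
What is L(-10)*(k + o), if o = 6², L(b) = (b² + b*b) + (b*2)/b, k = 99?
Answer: 27270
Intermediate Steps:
L(b) = 2 + 2*b² (L(b) = (b² + b²) + (2*b)/b = 2*b² + 2 = 2 + 2*b²)
o = 36
L(-10)*(k + o) = (2 + 2*(-10)²)*(99 + 36) = (2 + 2*100)*135 = (2 + 200)*135 = 202*135 = 27270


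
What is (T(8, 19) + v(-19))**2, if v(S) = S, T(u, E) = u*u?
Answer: 2025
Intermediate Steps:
T(u, E) = u**2
(T(8, 19) + v(-19))**2 = (8**2 - 19)**2 = (64 - 19)**2 = 45**2 = 2025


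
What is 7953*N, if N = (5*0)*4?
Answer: 0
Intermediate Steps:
N = 0 (N = 0*4 = 0)
7953*N = 7953*0 = 0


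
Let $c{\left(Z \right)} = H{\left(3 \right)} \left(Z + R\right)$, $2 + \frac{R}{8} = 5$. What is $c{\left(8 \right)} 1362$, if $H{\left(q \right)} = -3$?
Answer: $-130752$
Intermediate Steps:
$R = 24$ ($R = -16 + 8 \cdot 5 = -16 + 40 = 24$)
$c{\left(Z \right)} = -72 - 3 Z$ ($c{\left(Z \right)} = - 3 \left(Z + 24\right) = - 3 \left(24 + Z\right) = -72 - 3 Z$)
$c{\left(8 \right)} 1362 = \left(-72 - 24\right) 1362 = \left(-96\right) 1362 = -130752$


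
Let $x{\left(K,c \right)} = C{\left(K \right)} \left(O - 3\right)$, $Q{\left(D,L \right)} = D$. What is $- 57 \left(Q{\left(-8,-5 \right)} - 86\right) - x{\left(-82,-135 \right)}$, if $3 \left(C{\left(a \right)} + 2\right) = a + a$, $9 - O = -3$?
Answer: $5868$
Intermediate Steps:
$O = 12$ ($O = 9 - -3 = 9 + 3 = 12$)
$C{\left(a \right)} = -2 + \frac{2 a}{3}$ ($C{\left(a \right)} = -2 + \frac{a + a}{3} = -2 + \frac{2 a}{3}$)
$x{\left(K,c \right)} = -18 + 6 K$ ($x{\left(K,c \right)} = \left(-2 + \frac{2 K}{3}\right) \left(12 - 3\right) = \left(-2 + \frac{2 K}{3}\right) 9 = -18 + 6 K$)
$- 57 \left(Q{\left(-8,-5 \right)} - 86\right) - x{\left(-82,-135 \right)} = - 57 \left(-8 - 86\right) - \left(-18 + 6 \left(-82\right)\right) = \left(-57\right) \left(-94\right) - \left(-18 - 492\right) = 5358 - -510 = 5358 + 510 = 5868$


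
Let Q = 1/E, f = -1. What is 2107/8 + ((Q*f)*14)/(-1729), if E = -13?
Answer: 6765561/25688 ≈ 263.37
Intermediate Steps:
Q = -1/13 (Q = 1/(-13) = -1/13 ≈ -0.076923)
2107/8 + ((Q*f)*14)/(-1729) = 2107/8 + (-1/13*(-1)*14)/(-1729) = 2107*(⅛) + ((1/13)*14)*(-1/1729) = 2107/8 + (14/13)*(-1/1729) = 2107/8 - 2/3211 = 6765561/25688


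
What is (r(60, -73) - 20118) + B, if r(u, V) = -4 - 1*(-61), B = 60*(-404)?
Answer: -44301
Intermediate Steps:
B = -24240
r(u, V) = 57 (r(u, V) = -4 + 61 = 57)
(r(60, -73) - 20118) + B = (57 - 20118) - 24240 = -20061 - 24240 = -44301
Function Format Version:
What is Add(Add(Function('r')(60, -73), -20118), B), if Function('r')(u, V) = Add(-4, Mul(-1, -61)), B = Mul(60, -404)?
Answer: -44301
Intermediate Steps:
B = -24240
Function('r')(u, V) = 57 (Function('r')(u, V) = Add(-4, 61) = 57)
Add(Add(Function('r')(60, -73), -20118), B) = Add(Add(57, -20118), -24240) = Add(-20061, -24240) = -44301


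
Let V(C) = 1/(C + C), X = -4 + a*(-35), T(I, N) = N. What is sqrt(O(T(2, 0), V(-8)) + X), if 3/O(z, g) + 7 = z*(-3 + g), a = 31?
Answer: I*sqrt(53382)/7 ≈ 33.006*I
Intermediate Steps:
X = -1089 (X = -4 + 31*(-35) = -4 - 1085 = -1089)
V(C) = 1/(2*C)
O(z, g) = 3/(-7 + z*(-3 + g))
sqrt(O(T(2, 0), V(-8)) + X) = sqrt(3/(-7 - 3*0 + ((1/2)/(-8))*0) - 1089) = sqrt(3/(-7 + 0 + ((1/2)*(-1/8))*0) - 1089) = sqrt(3/(-7 + 0 - 1/16*0) - 1089) = sqrt(3/(-7 + 0 + 0) - 1089) = sqrt(3/(-7) - 1089) = sqrt(3*(-1/7) - 1089) = sqrt(-3/7 - 1089) = sqrt(-7626/7) = I*sqrt(53382)/7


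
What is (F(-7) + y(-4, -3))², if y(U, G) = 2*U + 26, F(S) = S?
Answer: 121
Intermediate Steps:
y(U, G) = 26 + 2*U
(F(-7) + y(-4, -3))² = (-7 + (26 + 2*(-4)))² = (-7 + (26 - 8))² = (-7 + 18)² = 11² = 121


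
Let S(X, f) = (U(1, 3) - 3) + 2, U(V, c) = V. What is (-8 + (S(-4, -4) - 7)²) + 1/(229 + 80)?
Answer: 12670/309 ≈ 41.003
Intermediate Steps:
S(X, f) = 0 (S(X, f) = (1 - 3) + 2 = -2 + 2 = 0)
(-8 + (S(-4, -4) - 7)²) + 1/(229 + 80) = (-8 + (0 - 7)²) + 1/(229 + 80) = (-8 + (-7)²) + 1/309 = (-8 + 49) + 1/309 = 41 + 1/309 = 12670/309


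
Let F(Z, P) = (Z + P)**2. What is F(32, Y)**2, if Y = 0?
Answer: 1048576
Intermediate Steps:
F(Z, P) = (P + Z)**2
F(32, Y)**2 = ((0 + 32)**2)**2 = (32**2)**2 = 1024**2 = 1048576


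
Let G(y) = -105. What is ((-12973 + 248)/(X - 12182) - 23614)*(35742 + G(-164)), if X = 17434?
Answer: -4420180164561/5252 ≈ -8.4162e+8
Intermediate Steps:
((-12973 + 248)/(X - 12182) - 23614)*(35742 + G(-164)) = ((-12973 + 248)/(17434 - 12182) - 23614)*(35742 - 105) = (-12725/5252 - 23614)*35637 = -124033453/5252*35637 = -4420180164561/5252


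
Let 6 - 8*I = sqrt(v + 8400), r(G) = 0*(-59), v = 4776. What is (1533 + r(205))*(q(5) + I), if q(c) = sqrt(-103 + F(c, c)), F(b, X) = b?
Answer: 4599/4 - 4599*sqrt(366)/4 + 10731*I*sqrt(2) ≈ -20846.0 + 15176.0*I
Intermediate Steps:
r(G) = 0
I = 3/4 - 3*sqrt(366)/4 (I = 3/4 - sqrt(4776 + 8400)/8 = 3/4 - 3*sqrt(366)/4 ≈ -13.598)
q(c) = sqrt(-103 + c)
(1533 + r(205))*(q(5) + I) = (1533 + 0)*(sqrt(-103 + 5) + (3/4 - 3*sqrt(366)/4)) = 1533*(sqrt(-98) + (3/4 - 3*sqrt(366)/4)) = 1533*(7*I*sqrt(2) + (3/4 - 3*sqrt(366)/4)) = 1533*(3/4 - 3*sqrt(366)/4 + 7*I*sqrt(2)) = 4599/4 - 4599*sqrt(366)/4 + 10731*I*sqrt(2)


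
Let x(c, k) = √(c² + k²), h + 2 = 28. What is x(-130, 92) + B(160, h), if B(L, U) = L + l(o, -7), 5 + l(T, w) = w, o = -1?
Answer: 148 + 2*√6341 ≈ 307.26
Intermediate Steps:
h = 26 (h = -2 + 28 = 26)
l(T, w) = -5 + w
B(L, U) = -12 + L (B(L, U) = L + (-5 - 7) = L - 12 = -12 + L)
x(-130, 92) + B(160, h) = √((-130)² + 92²) + (-12 + 160) = √(16900 + 8464) + 148 = √25364 + 148 = 2*√6341 + 148 = 148 + 2*√6341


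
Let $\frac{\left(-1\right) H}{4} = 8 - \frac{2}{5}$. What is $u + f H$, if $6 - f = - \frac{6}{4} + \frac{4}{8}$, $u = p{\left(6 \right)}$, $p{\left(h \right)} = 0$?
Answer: $- \frac{1064}{5} \approx -212.8$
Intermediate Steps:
$u = 0$
$f = 7$ ($f = 6 - \left(- \frac{6}{4} + \frac{4}{8}\right) = 6 - \left(\left(-6\right) \frac{1}{4} + 4 \cdot \frac{1}{8}\right) = 6 - \left(- \frac{3}{2} + \frac{1}{2}\right) = 6 - -1 = 6 + 1 = 7$)
$H = - \frac{152}{5}$ ($H = - 4 \left(8 - \frac{2}{5}\right) = \left(-4\right) \frac{38}{5} = - \frac{152}{5} \approx -30.4$)
$u + f H = 0 + 7 \left(- \frac{152}{5}\right) = 0 - \frac{1064}{5} = - \frac{1064}{5}$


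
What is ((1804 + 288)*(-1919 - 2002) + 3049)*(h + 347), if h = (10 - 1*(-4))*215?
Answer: -27526335831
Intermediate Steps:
h = 3010 (h = (10 + 4)*215 = 14*215 = 3010)
((1804 + 288)*(-1919 - 2002) + 3049)*(h + 347) = ((1804 + 288)*(-1919 - 2002) + 3049)*(3010 + 347) = (2092*(-3921) + 3049)*3357 = (-8202732 + 3049)*3357 = -8199683*3357 = -27526335831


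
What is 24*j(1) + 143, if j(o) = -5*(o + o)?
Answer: -97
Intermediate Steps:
j(o) = -10*o
24*j(1) + 143 = 24*(-10*1) + 143 = 24*(-10) + 143 = -240 + 143 = -97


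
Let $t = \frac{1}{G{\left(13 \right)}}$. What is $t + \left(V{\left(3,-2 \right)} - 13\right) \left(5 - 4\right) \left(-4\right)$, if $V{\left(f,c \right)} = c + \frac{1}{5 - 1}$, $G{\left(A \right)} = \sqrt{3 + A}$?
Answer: $\frac{237}{4} \approx 59.25$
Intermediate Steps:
$t = \frac{1}{4}$ ($t = \frac{1}{\sqrt{3 + 13}} = \frac{1}{\sqrt{16}} = \frac{1}{4} \approx 0.25$)
$V{\left(f,c \right)} = \frac{1}{4} + c$ ($V{\left(f,c \right)} = c + \frac{1}{4} = \frac{1}{4} + c$)
$t + \left(V{\left(3,-2 \right)} - 13\right) \left(5 - 4\right) \left(-4\right) = \frac{1}{4} + \left(\left(\frac{1}{4} - 2\right) - 13\right) \left(5 - 4\right) \left(-4\right) = \frac{1}{4} + \left(- \frac{7}{4} - 13\right) 1 \left(-4\right) = \frac{1}{4} - -59 = \frac{1}{4} + 59 = \frac{237}{4}$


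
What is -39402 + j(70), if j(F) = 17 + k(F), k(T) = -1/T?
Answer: -2756951/70 ≈ -39385.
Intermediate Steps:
j(F) = 17 - 1/F
-39402 + j(70) = -39402 + (17 - 1/70) = -39402 + 1189/70 = -2756951/70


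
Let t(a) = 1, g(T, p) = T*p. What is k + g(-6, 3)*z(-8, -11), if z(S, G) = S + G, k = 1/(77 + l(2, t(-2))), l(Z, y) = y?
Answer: 26677/78 ≈ 342.01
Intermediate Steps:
k = 1/78 (k = 1/(77 + 1) = 1/78 ≈ 0.012821)
z(S, G) = G + S
k + g(-6, 3)*z(-8, -11) = 1/78 + (-6*3)*(-11 - 8) = 1/78 - 18*(-19) = 1/78 + 342 = 26677/78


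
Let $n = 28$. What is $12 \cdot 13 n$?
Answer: $4368$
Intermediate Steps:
$12 \cdot 13 n = 12 \cdot 13 \cdot 28 = 156 \cdot 28 = 4368$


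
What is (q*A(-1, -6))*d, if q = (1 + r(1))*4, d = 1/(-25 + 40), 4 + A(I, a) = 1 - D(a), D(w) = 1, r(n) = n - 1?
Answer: -16/15 ≈ -1.0667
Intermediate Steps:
r(n) = -1 + n
A(I, a) = -4 (A(I, a) = -4 + (1 - 1*1) = -4 + (1 - 1) = -4 + 0 = -4)
d = 1/15 ≈ 0.066667
q = 4 (q = (1 + (-1 + 1))*4 = (1 + 0)*4 = 1*4 = 4)
(q*A(-1, -6))*d = (4*(-4))*(1/15) = -16*1/15 = -16/15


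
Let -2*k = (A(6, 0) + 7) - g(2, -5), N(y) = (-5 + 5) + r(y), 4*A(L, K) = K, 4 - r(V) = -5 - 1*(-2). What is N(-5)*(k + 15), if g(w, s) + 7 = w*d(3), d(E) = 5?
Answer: 91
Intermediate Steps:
r(V) = 7 (r(V) = 4 - (-5 - 1*(-2)) = 4 - (-5 + 2) = 4 - 1*(-3) = 4 + 3 = 7)
g(w, s) = -7 + 5*w (g(w, s) = -7 + w*5 = -7 + 5*w)
A(L, K) = K/4
N(y) = 7 (N(y) = (-5 + 5) + 7 = 0 + 7 = 7)
k = -2 (k = -(((1/4)*0 + 7) - (-7 + 5*2))/2 = -((0 + 7) - (-7 + 10))/2 = -(7 - 1*3)/2 = -(7 - 3)/2 = -1/2*4 = -2)
N(-5)*(k + 15) = 7*(-2 + 15) = 7*13 = 91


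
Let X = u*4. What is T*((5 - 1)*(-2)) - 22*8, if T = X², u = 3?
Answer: -1328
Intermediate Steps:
X = 12 (X = 3*4 = 12)
T = 144 (T = 12² = 144)
T*((5 - 1)*(-2)) - 22*8 = 144*((5 - 1)*(-2)) - 22*8 = 144*(4*(-2)) - 176 = 144*(-8) - 176 = -1152 - 176 = -1328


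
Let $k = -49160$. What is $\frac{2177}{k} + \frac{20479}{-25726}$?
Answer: $- \frac{531376571}{632345080} \approx -0.84033$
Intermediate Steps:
$\frac{2177}{k} + \frac{20479}{-25726} = \frac{2177}{-49160} + \frac{20479}{-25726} = 2177 \left(- \frac{1}{49160}\right) + 20479 \left(- \frac{1}{25726}\right) = - \frac{2177}{49160} - \frac{20479}{25726} = - \frac{531376571}{632345080}$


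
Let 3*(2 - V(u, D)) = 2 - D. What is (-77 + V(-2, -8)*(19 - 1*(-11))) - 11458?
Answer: -11575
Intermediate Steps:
V(u, D) = 4/3 + D/3 (V(u, D) = 2 - (2 - D)/3 = 2 + (-2/3 + D/3) = 4/3 + D/3)
(-77 + V(-2, -8)*(19 - 1*(-11))) - 11458 = (-77 + (4/3 + (1/3)*(-8))*(19 - 1*(-11))) - 11458 = (-77 + (4/3 - 8/3)*(19 + 11)) - 11458 = (-77 - 4/3*30) - 11458 = (-77 - 40) - 11458 = -117 - 11458 = -11575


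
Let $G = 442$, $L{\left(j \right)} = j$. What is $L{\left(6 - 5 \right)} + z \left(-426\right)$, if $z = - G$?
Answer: $188293$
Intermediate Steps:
$z = -442$ ($z = \left(-1\right) 442 = -442$)
$L{\left(6 - 5 \right)} + z \left(-426\right) = \left(6 - 5\right) - -188292 = 1 + 188292 = 188293$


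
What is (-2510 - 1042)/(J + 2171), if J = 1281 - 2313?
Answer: -3552/1139 ≈ -3.1185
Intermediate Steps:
J = -1032
(-2510 - 1042)/(J + 2171) = (-2510 - 1042)/(-1032 + 2171) = -3552/1139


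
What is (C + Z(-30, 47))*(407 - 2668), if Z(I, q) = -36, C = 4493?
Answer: -10077277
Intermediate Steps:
(C + Z(-30, 47))*(407 - 2668) = (4493 - 36)*(407 - 2668) = 4457*(-2261) = -10077277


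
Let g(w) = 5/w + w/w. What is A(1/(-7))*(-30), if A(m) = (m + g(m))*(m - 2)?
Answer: -107550/49 ≈ -2194.9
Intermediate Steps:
g(w) = 1 + 5/w (g(w) = 5/w + 1 = 1 + 5/w)
A(m) = (-2 + m)*(m + (5 + m)/m) (A(m) = (m + (5 + m)/m)*(m - 2) = (m + (5 + m)/m)*(-2 + m) = (-2 + m)*(m + (5 + m)/m))
A(1/(-7))*(-30) = (3 + (1/(-7))² - 1/(-7) - 10/(1/(-7)))*(-30) = (3 + (-⅐)² - 1*(-⅐) - 10/(-⅐))*(-30) = (3 + 1/49 + ⅐ - 10*(-7))*(-30) = (3 + 1/49 + ⅐ + 70)*(-30) = (3585/49)*(-30) = -107550/49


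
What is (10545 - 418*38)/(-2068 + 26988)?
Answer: -5339/24920 ≈ -0.21425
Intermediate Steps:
(10545 - 418*38)/(-2068 + 26988) = (10545 - 15884)/24920 = -5339*1/24920 = -5339/24920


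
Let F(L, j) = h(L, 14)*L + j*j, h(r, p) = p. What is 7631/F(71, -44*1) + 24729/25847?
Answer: 269694427/75731710 ≈ 3.5612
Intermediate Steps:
F(L, j) = j² + 14*L (F(L, j) = 14*L + j*j = 14*L + j² = j² + 14*L)
7631/F(71, -44*1) + 24729/25847 = 7631/((-44*1)² + 14*71) + 24729/25847 = 7631/((-44)² + 994) + 24729*(1/25847) = 7631/(1936 + 994) + 24729/25847 = 7631/2930 + 24729/25847 = 269694427/75731710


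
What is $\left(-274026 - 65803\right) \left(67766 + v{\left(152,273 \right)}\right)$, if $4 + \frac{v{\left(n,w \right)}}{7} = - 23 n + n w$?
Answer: $-113413850802$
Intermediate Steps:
$v{\left(n,w \right)} = -28 - 161 n + 7 n w$ ($v{\left(n,w \right)} = -28 + 7 \left(- 23 n + n w\right) = -28 + \left(- 161 n + 7 n w\right) = -28 - 161 n + 7 n w$)
$\left(-274026 - 65803\right) \left(67766 + v{\left(152,273 \right)}\right) = \left(-274026 - 65803\right) \left(67766 - \left(24500 - 290472\right)\right) = - 339829 \left(67766 - -265972\right) = - 339829 \left(67766 + 265972\right) = \left(-339829\right) 333738 = -113413850802$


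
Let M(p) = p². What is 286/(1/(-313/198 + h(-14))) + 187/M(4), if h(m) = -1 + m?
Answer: -681181/144 ≈ -4730.4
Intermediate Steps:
286/(1/(-313/198 + h(-14))) + 187/M(4) = 286/(1/(-313/198 + (-1 - 14))) + 187/(4²) = 286/(1/(-313*1/198 - 15)) + 187/16 = 286/(1/(-313/198 - 15)) + 187*(1/16) = 286/(1/(-3283/198)) + 187/16 = 286/(-198/3283) + 187/16 = 286*(-3283/198) + 187/16 = -42679/9 + 187/16 = -681181/144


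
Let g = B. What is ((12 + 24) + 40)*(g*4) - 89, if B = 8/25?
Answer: 207/25 ≈ 8.2800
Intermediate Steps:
B = 8/25 (B = 8*(1/25) = 8/25 ≈ 0.32000)
g = 8/25 ≈ 0.32000
((12 + 24) + 40)*(g*4) - 89 = ((12 + 24) + 40)*((8/25)*4) - 89 = (36 + 40)*(32/25) - 89 = 76*(32/25) - 89 = 2432/25 - 89 = 207/25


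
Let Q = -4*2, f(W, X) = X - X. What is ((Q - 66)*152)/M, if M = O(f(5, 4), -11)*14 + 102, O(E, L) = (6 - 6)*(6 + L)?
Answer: -5624/51 ≈ -110.27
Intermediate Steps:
f(W, X) = 0
Q = -8
O(E, L) = 0 (O(E, L) = 0*(6 + L) = 0)
M = 102 (M = 0*14 + 102 = 0 + 102 = 102)
((Q - 66)*152)/M = ((-8 - 66)*152)/102 = -74*152*(1/102) = -11248*1/102 = -5624/51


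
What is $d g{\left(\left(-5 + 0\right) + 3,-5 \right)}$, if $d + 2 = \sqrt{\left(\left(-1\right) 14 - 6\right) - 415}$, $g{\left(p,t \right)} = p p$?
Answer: $-8 + 4 i \sqrt{435} \approx -8.0 + 83.427 i$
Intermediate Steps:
$g{\left(p,t \right)} = p^{2}$
$d = -2 + i \sqrt{435}$ ($d = -2 + \sqrt{\left(\left(-1\right) 14 - 6\right) - 415} = -2 + \sqrt{\left(-14 - 6\right) - 415} = -2 + \sqrt{-20 - 415} = -2 + \sqrt{-435} = -2 + i \sqrt{435} \approx -2.0 + 20.857 i$)
$d g{\left(\left(-5 + 0\right) + 3,-5 \right)} = \left(-2 + i \sqrt{435}\right) \left(\left(-5 + 0\right) + 3\right)^{2} = \left(-2 + i \sqrt{435}\right) \left(-5 + 3\right)^{2} = \left(-2 + i \sqrt{435}\right) \left(-2\right)^{2} = \left(-2 + i \sqrt{435}\right) 4 = -8 + 4 i \sqrt{435}$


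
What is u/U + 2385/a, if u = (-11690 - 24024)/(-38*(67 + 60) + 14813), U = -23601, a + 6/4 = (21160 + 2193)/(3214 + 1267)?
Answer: 5038008317071972/7840195109181 ≈ 642.59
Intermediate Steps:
a = 33263/8962 (a = -3/2 + (21160 + 2193)/(3214 + 1267) = -3/2 + 23353/4481 = 33263/8962 ≈ 3.7116)
u = -35714/9987 (u = -35714/(-38*127 + 14813) = -35714/(-4826 + 14813) = -35714/9987 ≈ -3.5760)
u/U + 2385/a = -35714/9987/(-23601) + 2385/(33263/8962) = -35714/9987*(-1/23601) + 2385*(8962/33263) = 35714/235703187 + 21374370/33263 = 5038008317071972/7840195109181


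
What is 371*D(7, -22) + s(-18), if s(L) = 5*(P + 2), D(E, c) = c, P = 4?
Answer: -8132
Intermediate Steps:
s(L) = 30 (s(L) = 5*(4 + 2) = 5*6 = 30)
371*D(7, -22) + s(-18) = 371*(-22) + 30 = -8162 + 30 = -8132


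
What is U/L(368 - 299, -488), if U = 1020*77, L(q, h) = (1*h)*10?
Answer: -3927/244 ≈ -16.094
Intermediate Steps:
L(q, h) = 10*h (L(q, h) = h*10 = 10*h)
U = 78540
U/L(368 - 299, -488) = 78540/((10*(-488))) = 78540/(-4880) = 78540*(-1/4880) = -3927/244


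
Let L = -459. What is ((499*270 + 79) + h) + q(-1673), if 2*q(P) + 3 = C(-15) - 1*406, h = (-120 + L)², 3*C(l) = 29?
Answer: 1409551/3 ≈ 4.6985e+5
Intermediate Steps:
C(l) = 29/3 (C(l) = (⅓)*29 = 29/3)
h = 335241 (h = (-120 - 459)² = (-579)² = 335241)
q(P) = -599/3 (q(P) = -3/2 + (29/3 - 1*406)/2 = -3/2 + (29/3 - 406)/2 = -3/2 + (½)*(-1189/3) = -3/2 - 1189/6 = -599/3)
((499*270 + 79) + h) + q(-1673) = ((499*270 + 79) + 335241) - 599/3 = ((134730 + 79) + 335241) - 599/3 = (134809 + 335241) - 599/3 = 470050 - 599/3 = 1409551/3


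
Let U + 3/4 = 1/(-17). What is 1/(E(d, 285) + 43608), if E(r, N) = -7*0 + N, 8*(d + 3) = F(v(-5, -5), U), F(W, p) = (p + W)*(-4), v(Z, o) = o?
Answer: 1/43893 ≈ 2.2783e-5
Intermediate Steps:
U = -55/68 (U = -3/4 + 1/(-17) = -3/4 - 1/17 = -55/68 ≈ -0.80882)
F(W, p) = -4*W - 4*p (F(W, p) = (W + p)*(-4) = -4*W - 4*p)
d = -13/136 (d = -3 + (-4*(-5) - 4*(-55/68))/8 = -3 + (20 + 55/17)/8 = -3 + (1/8)*(395/17) = -3 + 395/136 = -13/136 ≈ -0.095588)
E(r, N) = N (E(r, N) = 0 + N = N)
1/(E(d, 285) + 43608) = 1/(285 + 43608) = 1/43893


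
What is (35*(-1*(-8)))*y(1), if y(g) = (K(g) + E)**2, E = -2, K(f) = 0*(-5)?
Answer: 1120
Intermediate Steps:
K(f) = 0
y(g) = 4 (y(g) = (0 - 2)**2 = (-2)**2 = 4)
(35*(-1*(-8)))*y(1) = (35*(-1*(-8)))*4 = (35*8)*4 = 280*4 = 1120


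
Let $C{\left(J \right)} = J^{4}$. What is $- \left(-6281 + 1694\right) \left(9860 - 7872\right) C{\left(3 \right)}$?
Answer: $738635436$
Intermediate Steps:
$- \left(-6281 + 1694\right) \left(9860 - 7872\right) C{\left(3 \right)} = - \left(-6281 + 1694\right) \left(9860 - 7872\right) 3^{4} = - \left(-4587\right) 1988 \cdot 81 = - \left(-9118956\right) 81 = \left(-1\right) \left(-738635436\right) = 738635436$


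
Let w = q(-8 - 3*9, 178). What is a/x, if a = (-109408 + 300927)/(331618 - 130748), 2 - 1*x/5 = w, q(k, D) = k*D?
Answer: 191519/6259109200 ≈ 3.0598e-5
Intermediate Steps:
q(k, D) = D*k
w = -6230 (w = 178*(-8 - 3*9) = 178*(-8 - 27) = 178*(-35) = -6230)
x = 31160 (x = 10 - 5*(-6230) = 10 + 31150 = 31160)
a = 191519/200870 ≈ 0.95345
a/x = (191519/200870)/31160 = (191519/200870)*(1/31160) = 191519/6259109200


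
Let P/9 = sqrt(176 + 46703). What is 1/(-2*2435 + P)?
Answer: -4870/19919701 - 9*sqrt(46879)/19919701 ≈ -0.00034231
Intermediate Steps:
P = 9*sqrt(46879) (P = 9*sqrt(176 + 46703) = 9*sqrt(46879) ≈ 1948.6)
1/(-2*2435 + P) = 1/(-2*2435 + 9*sqrt(46879)) = 1/(-4870 + 9*sqrt(46879))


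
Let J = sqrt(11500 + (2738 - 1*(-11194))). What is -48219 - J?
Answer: -48219 - 34*sqrt(22) ≈ -48379.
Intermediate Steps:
J = 34*sqrt(22) (J = sqrt(11500 + (2738 + 11194)) = sqrt(11500 + 13932) = sqrt(25432) = 34*sqrt(22) ≈ 159.47)
-48219 - J = -48219 - 34*sqrt(22)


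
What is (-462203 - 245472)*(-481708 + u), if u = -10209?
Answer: 348117362975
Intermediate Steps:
(-462203 - 245472)*(-481708 + u) = (-462203 - 245472)*(-481708 - 10209) = -707675*(-491917) = 348117362975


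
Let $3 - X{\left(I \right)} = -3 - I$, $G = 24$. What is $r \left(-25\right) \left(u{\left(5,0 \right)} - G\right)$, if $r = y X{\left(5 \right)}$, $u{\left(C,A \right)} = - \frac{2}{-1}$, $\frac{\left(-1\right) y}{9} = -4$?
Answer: $217800$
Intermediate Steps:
$y = 36$ ($y = \left(-9\right) \left(-4\right) = 36$)
$X{\left(I \right)} = 6 + I$ ($X{\left(I \right)} = 3 - \left(-3 - I\right) = 3 + \left(3 + I\right) = 6 + I$)
$u{\left(C,A \right)} = 2$ ($u{\left(C,A \right)} = \left(-2\right) \left(-1\right) = 2$)
$r = 396$ ($r = 36 \left(6 + 5\right) = 36 \cdot 11 = 396$)
$r \left(-25\right) \left(u{\left(5,0 \right)} - G\right) = 396 \left(-25\right) \left(2 - 24\right) = - 9900 \left(2 - 24\right) = \left(-9900\right) \left(-22\right) = 217800$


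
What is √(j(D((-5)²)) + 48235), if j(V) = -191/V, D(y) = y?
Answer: 2*√301421/5 ≈ 219.61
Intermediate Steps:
√(j(D((-5)²)) + 48235) = √(-191/((-5)²) + 48235) = √(-191/25 + 48235) = √(1205684/25) = 2*√301421/5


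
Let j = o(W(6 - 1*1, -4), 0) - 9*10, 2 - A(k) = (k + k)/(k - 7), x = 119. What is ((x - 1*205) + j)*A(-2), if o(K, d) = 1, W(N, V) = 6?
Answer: -2450/9 ≈ -272.22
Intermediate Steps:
A(k) = 2 - 2*k/(-7 + k) (A(k) = 2 - (k + k)/(k - 7) = 2 - 2*k/(-7 + k))
j = -89 (j = 1 - 9*10 = 1 - 90 = -89)
((x - 1*205) + j)*A(-2) = ((119 - 1*205) - 89)*(-14/(-7 - 2)) = ((119 - 205) - 89)*(-14/(-9)) = (-86 - 89)*(-14*(-⅑)) = -175*14/9 = -2450/9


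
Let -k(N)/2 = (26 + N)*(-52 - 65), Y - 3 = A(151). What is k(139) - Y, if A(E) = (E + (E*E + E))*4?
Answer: -53805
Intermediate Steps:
A(E) = 4*E**2 + 8*E (A(E) = (E + (E**2 + E))*4 = (E + (E + E**2))*4 = (E**2 + 2*E)*4 = 4*E**2 + 8*E)
Y = 92415 (Y = 3 + 4*151*(2 + 151) = 3 + 4*151*153 = 3 + 92412 = 92415)
k(N) = 6084 + 234*N (k(N) = -2*(26 + N)*(-52 - 65) = -2*(26 + N)*(-117) = -2*(-3042 - 117*N) = 6084 + 234*N)
k(139) - Y = (6084 + 234*139) - 1*92415 = (6084 + 32526) - 92415 = 38610 - 92415 = -53805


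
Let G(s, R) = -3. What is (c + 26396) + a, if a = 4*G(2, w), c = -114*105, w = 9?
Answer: 14414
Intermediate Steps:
c = -11970
a = -12 (a = 4*(-3) = -12)
(c + 26396) + a = (-11970 + 26396) - 12 = 14426 - 12 = 14414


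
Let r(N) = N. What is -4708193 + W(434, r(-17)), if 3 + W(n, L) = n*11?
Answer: -4703422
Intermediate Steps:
W(n, L) = -3 + 11*n (W(n, L) = -3 + n*11 = -3 + 11*n)
-4708193 + W(434, r(-17)) = -4708193 + (-3 + 11*434) = -4708193 + (-3 + 4774) = -4708193 + 4771 = -4703422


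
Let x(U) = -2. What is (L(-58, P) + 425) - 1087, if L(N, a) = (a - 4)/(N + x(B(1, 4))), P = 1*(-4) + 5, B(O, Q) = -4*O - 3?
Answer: -13239/20 ≈ -661.95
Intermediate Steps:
B(O, Q) = -3 - 4*O
P = 1 (P = -4 + 5 = 1)
L(N, a) = (-4 + a)/(-2 + N) (L(N, a) = (a - 4)/(N - 2) = (-4 + a)/(-2 + N))
(L(-58, P) + 425) - 1087 = ((-4 + 1)/(-2 - 58) + 425) - 1087 = (-3/(-60) + 425) - 1087 = (-1/60*(-3) + 425) - 1087 = (1/20 + 425) - 1087 = 8501/20 - 1087 = -13239/20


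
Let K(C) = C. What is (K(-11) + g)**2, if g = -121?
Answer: 17424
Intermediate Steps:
(K(-11) + g)**2 = (-11 - 121)**2 = (-132)**2 = 17424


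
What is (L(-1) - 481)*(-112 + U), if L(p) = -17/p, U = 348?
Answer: -109504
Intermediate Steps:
(L(-1) - 481)*(-112 + U) = (-17/(-1) - 481)*(-112 + 348) = (-17*(-1) - 481)*236 = (17 - 481)*236 = -464*236 = -109504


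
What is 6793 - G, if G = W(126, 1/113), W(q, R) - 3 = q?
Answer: 6664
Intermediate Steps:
W(q, R) = 3 + q
G = 129 (G = 3 + 126 = 129)
6793 - G = 6793 - 1*129 = 6793 - 129 = 6664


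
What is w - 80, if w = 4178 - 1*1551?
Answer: 2547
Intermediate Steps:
w = 2627 (w = 4178 - 1551 = 2627)
w - 80 = 2627 - 80 = 2547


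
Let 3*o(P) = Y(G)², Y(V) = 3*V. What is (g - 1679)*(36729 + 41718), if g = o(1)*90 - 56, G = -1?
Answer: -114924855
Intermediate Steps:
o(P) = 3 (o(P) = (3*(-1))²/3 = (⅓)*(-3)² = (⅓)*9 = 3)
g = 214 (g = 3*90 - 56 = 270 - 56 = 214)
(g - 1679)*(36729 + 41718) = (214 - 1679)*(36729 + 41718) = -1465*78447 = -114924855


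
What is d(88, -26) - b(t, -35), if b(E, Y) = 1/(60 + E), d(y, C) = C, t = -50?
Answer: -261/10 ≈ -26.100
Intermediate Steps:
d(88, -26) - b(t, -35) = -26 - 1/(60 - 50) = -26 - 1/10 = -261/10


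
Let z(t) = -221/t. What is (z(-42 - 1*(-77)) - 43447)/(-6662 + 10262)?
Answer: -760433/63000 ≈ -12.070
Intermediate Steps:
(z(-42 - 1*(-77)) - 43447)/(-6662 + 10262) = (-221/(-42 - 1*(-77)) - 43447)/(-6662 + 10262) = (-221/(-42 + 77) - 43447)/3600 = (-221/35 - 43447)*(1/3600) = -1520866/35*1/3600 = -760433/63000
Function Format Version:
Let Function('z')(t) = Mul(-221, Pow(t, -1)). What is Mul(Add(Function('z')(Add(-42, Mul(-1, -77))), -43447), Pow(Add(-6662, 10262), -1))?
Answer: Rational(-760433, 63000) ≈ -12.070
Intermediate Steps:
Mul(Add(Function('z')(Add(-42, Mul(-1, -77))), -43447), Pow(Add(-6662, 10262), -1)) = Mul(Add(Mul(-221, Pow(Add(-42, Mul(-1, -77)), -1)), -43447), Pow(Add(-6662, 10262), -1)) = Mul(Add(Mul(-221, Pow(Add(-42, 77), -1)), -43447), Pow(3600, -1)) = Mul(Add(Mul(-221, Pow(35, -1)), -43447), Rational(1, 3600)) = Mul(Add(Mul(-221, Rational(1, 35)), -43447), Rational(1, 3600)) = Mul(Add(Rational(-221, 35), -43447), Rational(1, 3600)) = Mul(Rational(-1520866, 35), Rational(1, 3600)) = Rational(-760433, 63000)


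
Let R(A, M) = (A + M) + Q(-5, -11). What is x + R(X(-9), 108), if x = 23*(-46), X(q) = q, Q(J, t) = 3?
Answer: -956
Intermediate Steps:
R(A, M) = 3 + A + M (R(A, M) = (A + M) + 3 = 3 + A + M)
x = -1058
x + R(X(-9), 108) = -1058 + (3 - 9 + 108) = -1058 + 102 = -956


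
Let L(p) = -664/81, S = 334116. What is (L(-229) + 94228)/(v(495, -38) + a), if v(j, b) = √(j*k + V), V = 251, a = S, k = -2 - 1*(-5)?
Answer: 35415386462/125587687185 - 1907951*√434/1130289184665 ≈ 0.28196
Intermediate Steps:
k = 3 (k = -2 + 5 = 3)
a = 334116
L(p) = -664/81 (L(p) = -664*1/81 = -664/81)
v(j, b) = √(251 + 3*j) (v(j, b) = √(j*3 + 251) = √(3*j + 251) = √(251 + 3*j))
(L(-229) + 94228)/(v(495, -38) + a) = (-664/81 + 94228)/(√(251 + 3*495) + 334116) = 7631804/(81*(√(251 + 1485) + 334116)) = 7631804/(81*(√1736 + 334116)) = 7631804/(81*(2*√434 + 334116)) = 7631804/(81*(334116 + 2*√434))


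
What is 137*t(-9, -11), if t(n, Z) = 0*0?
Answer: 0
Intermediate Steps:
t(n, Z) = 0
137*t(-9, -11) = 137*0 = 0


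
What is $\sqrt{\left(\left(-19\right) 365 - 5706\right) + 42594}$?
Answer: $\sqrt{29953} \approx 173.07$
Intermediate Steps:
$\sqrt{\left(\left(-19\right) 365 - 5706\right) + 42594} = \sqrt{\left(-6935 - 5706\right) + 42594} = \sqrt{-12641 + 42594} = \sqrt{29953}$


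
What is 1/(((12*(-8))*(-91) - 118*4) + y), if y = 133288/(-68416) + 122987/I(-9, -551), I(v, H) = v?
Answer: -76968/415871221 ≈ -0.00018508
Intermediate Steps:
y = -1051934773/76968 (y = 133288/(-68416) + 122987/(-9) = 133288*(-1/68416) + 122987*(-1/9) = -16661/8552 - 122987/9 = -1051934773/76968 ≈ -13667.)
1/(((12*(-8))*(-91) - 118*4) + y) = 1/(((12*(-8))*(-91) - 118*4) - 1051934773/76968) = 1/((-96*(-91) - 472) - 1051934773/76968) = 1/((8736 - 472) - 1051934773/76968) = 1/(8264 - 1051934773/76968) = 1/(-415871221/76968) = -76968/415871221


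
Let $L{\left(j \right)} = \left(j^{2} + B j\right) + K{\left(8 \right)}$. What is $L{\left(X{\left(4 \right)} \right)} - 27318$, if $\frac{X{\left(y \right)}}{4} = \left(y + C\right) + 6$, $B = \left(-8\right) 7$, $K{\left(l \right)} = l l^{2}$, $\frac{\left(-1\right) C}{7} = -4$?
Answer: $-12214$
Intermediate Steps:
$C = 28$ ($C = \left(-7\right) \left(-4\right) = 28$)
$K{\left(l \right)} = l^{3}$
$B = -56$
$X{\left(y \right)} = 136 + 4 y$ ($X{\left(y \right)} = 4 \left(\left(y + 28\right) + 6\right) = 4 \left(\left(28 + y\right) + 6\right) = 4 \left(34 + y\right) = 136 + 4 y$)
$L{\left(j \right)} = 512 + j^{2} - 56 j$ ($L{\left(j \right)} = \left(j^{2} - 56 j\right) + 8^{3} = \left(j^{2} - 56 j\right) + 512 = 512 + j^{2} - 56 j$)
$L{\left(X{\left(4 \right)} \right)} - 27318 = \left(512 + \left(136 + 4 \cdot 4\right)^{2} - 56 \left(136 + 4 \cdot 4\right)\right) - 27318 = \left(512 + \left(136 + 16\right)^{2} - 56 \left(136 + 16\right)\right) - 27318 = \left(512 + 152^{2} - 8512\right) - 27318 = \left(512 + 23104 - 8512\right) - 27318 = 15104 - 27318 = -12214$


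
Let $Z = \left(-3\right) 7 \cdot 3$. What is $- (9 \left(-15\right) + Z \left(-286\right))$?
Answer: $-17883$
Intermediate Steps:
$Z = -63$ ($Z = \left(-21\right) 3 = -63$)
$- (9 \left(-15\right) + Z \left(-286\right)) = - (9 \left(-15\right) - -18018) = - (-135 + 18018) = \left(-1\right) 17883 = -17883$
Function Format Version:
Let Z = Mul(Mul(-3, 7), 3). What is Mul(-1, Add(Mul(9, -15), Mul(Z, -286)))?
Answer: -17883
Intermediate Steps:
Z = -63 (Z = Mul(-21, 3) = -63)
Mul(-1, Add(Mul(9, -15), Mul(Z, -286))) = Mul(-1, Add(Mul(9, -15), Mul(-63, -286))) = Mul(-1, Add(-135, 18018)) = Mul(-1, 17883) = -17883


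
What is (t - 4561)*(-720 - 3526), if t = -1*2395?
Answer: 29535176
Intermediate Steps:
t = -2395
(t - 4561)*(-720 - 3526) = (-2395 - 4561)*(-720 - 3526) = -6956*(-4246) = 29535176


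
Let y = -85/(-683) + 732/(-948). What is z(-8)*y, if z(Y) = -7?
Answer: 244636/53957 ≈ 4.5339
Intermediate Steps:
y = -34948/53957 (y = -85*(-1/683) + 732*(-1/948) = 85/683 - 61/79 = -34948/53957 ≈ -0.64770)
z(-8)*y = -7*(-34948/53957) = 244636/53957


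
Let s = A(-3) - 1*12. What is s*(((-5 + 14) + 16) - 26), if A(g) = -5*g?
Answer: -3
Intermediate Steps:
s = 3 (s = -5*(-3) - 1*12 = 15 - 12 = 3)
s*(((-5 + 14) + 16) - 26) = 3*(((-5 + 14) + 16) - 26) = 3*((9 + 16) - 26) = 3*(25 - 26) = 3*(-1) = -3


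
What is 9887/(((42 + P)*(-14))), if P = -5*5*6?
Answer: 9887/1512 ≈ 6.5390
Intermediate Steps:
P = -150 (P = -25*6 = -150)
9887/(((42 + P)*(-14))) = 9887/(((42 - 150)*(-14))) = 9887/((-108*(-14))) = 9887/1512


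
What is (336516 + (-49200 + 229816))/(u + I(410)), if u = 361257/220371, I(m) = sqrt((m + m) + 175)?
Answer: -99442442985886/116401096939 + 60661054604458*sqrt(995)/116401096939 ≈ 15584.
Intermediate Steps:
I(m) = sqrt(175 + 2*m) (I(m) = sqrt(2*m + 175) = sqrt(175 + 2*m))
u = 120419/73457 (u = 361257*(1/220371) = 120419/73457 ≈ 1.6393)
(336516 + (-49200 + 229816))/(u + I(410)) = (336516 + (-49200 + 229816))/(120419/73457 + sqrt(175 + 2*410)) = (336516 + 180616)/(120419/73457 + sqrt(175 + 820)) = 517132/(120419/73457 + sqrt(995))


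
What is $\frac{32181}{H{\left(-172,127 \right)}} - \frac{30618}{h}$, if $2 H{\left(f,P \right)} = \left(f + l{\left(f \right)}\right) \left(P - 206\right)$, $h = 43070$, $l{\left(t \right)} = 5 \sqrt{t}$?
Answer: $\frac{1147781703}{335149205} + \frac{160905 i \sqrt{43}}{669209} \approx 3.4247 + 1.5767 i$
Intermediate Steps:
$H{\left(f,P \right)} = \frac{\left(-206 + P\right) \left(f + 5 \sqrt{f}\right)}{2}$ ($H{\left(f,P \right)} = \frac{\left(f + 5 \sqrt{f}\right) \left(P - 206\right)}{2} = \frac{\left(f + 5 \sqrt{f}\right) \left(-206 + P\right)}{2} = \frac{\left(-206 + P\right) \left(f + 5 \sqrt{f}\right)}{2}$)
$\frac{32181}{H{\left(-172,127 \right)}} - \frac{30618}{h} = \frac{32181}{- 515 \sqrt{-172} - -17716 + \frac{1}{2} \cdot 127 \left(-172\right) + \frac{5}{2} \cdot 127 \sqrt{-172}} - \frac{30618}{43070} = \frac{32181}{- 515 \cdot 2 i \sqrt{43} + 17716 - 10922 + \frac{5}{2} \cdot 127 \cdot 2 i \sqrt{43}} - \frac{15309}{21535} = \frac{32181}{- 1030 i \sqrt{43} + 17716 - 10922 + 635 i \sqrt{43}} - \frac{15309}{21535} = \frac{32181}{6794 - 395 i \sqrt{43}} - \frac{15309}{21535} = - \frac{15309}{21535} + \frac{32181}{6794 - 395 i \sqrt{43}}$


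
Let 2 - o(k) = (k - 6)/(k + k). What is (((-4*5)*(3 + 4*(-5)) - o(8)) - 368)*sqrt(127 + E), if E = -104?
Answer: -239*sqrt(23)/8 ≈ -143.28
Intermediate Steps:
o(k) = 2 - (-6 + k)/(2*k) (o(k) = 2 - (k - 6)/(k + k) = 2 - (-6 + k)/(2*k))
(((-4*5)*(3 + 4*(-5)) - o(8)) - 368)*sqrt(127 + E) = (((-4*5)*(3 + 4*(-5)) - (3/2 + 3/8)) - 368)*sqrt(127 - 104) = ((-20*(3 - 20) - (3/2 + 3*(1/8))) - 368)*sqrt(23) = ((-20*(-17) - (3/2 + 3/8)) - 368)*sqrt(23) = ((340 - 1*15/8) - 368)*sqrt(23) = ((340 - 15/8) - 368)*sqrt(23) = (2705/8 - 368)*sqrt(23) = -239*sqrt(23)/8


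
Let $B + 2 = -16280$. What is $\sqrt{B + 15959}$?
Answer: $i \sqrt{323} \approx 17.972 i$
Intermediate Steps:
$B = -16282$ ($B = -2 - 16280 = -16282$)
$\sqrt{B + 15959} = \sqrt{-16282 + 15959} = \sqrt{-323} = i \sqrt{323}$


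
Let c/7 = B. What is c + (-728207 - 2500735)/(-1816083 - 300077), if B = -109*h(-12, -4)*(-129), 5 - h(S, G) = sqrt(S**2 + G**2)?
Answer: 520719815271/1058080 - 393708*sqrt(10) ≈ -7.5288e+5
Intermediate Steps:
h(S, G) = 5 - sqrt(G**2 + S**2) (h(S, G) = 5 - sqrt(S**2 + G**2) = 5 - sqrt(G**2 + S**2))
B = 70305 - 56244*sqrt(10) (B = -109*(5 - sqrt((-4)**2 + (-12)**2))*(-129) = -109*(5 - sqrt(16 + 144))*(-129) = -109*(5 - sqrt(160))*(-129) = -109*(5 - 4*sqrt(10))*(-129) = (-545 + 436*sqrt(10))*(-129) = 70305 - 56244*sqrt(10) ≈ -1.0755e+5)
c = 492135 - 393708*sqrt(10) (c = 7*(70305 - 56244*sqrt(10)) = 492135 - 393708*sqrt(10) ≈ -7.5288e+5)
c + (-728207 - 2500735)/(-1816083 - 300077) = (492135 - 393708*sqrt(10)) + (-728207 - 2500735)/(-1816083 - 300077) = (492135 - 393708*sqrt(10)) - 3228942/(-2116160) = (492135 - 393708*sqrt(10)) - 3228942*(-1/2116160) = (492135 - 393708*sqrt(10)) + 1614471/1058080 = 520719815271/1058080 - 393708*sqrt(10)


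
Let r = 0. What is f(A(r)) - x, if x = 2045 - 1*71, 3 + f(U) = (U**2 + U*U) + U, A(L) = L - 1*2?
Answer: -1971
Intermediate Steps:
A(L) = -2 + L (A(L) = L - 2 = -2 + L)
f(U) = -3 + U + 2*U**2 (f(U) = -3 + ((U**2 + U*U) + U) = -3 + ((U**2 + U**2) + U) = -3 + (2*U**2 + U) = -3 + (U + 2*U**2) = -3 + U + 2*U**2)
x = 1974 (x = 2045 - 71 = 1974)
f(A(r)) - x = (-3 + (-2 + 0) + 2*(-2 + 0)**2) - 1*1974 = (-3 - 2 + 2*(-2)**2) - 1974 = (-3 - 2 + 2*4) - 1974 = (-3 - 2 + 8) - 1974 = 3 - 1974 = -1971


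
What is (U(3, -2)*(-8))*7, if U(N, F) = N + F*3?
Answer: 168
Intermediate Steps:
U(N, F) = N + 3*F
(U(3, -2)*(-8))*7 = ((3 + 3*(-2))*(-8))*7 = ((3 - 6)*(-8))*7 = -3*(-8)*7 = 24*7 = 168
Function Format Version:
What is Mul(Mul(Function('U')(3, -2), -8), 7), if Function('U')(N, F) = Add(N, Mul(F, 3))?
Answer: 168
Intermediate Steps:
Function('U')(N, F) = Add(N, Mul(3, F))
Mul(Mul(Function('U')(3, -2), -8), 7) = Mul(Mul(Add(3, Mul(3, -2)), -8), 7) = Mul(Mul(Add(3, -6), -8), 7) = Mul(Mul(-3, -8), 7) = Mul(24, 7) = 168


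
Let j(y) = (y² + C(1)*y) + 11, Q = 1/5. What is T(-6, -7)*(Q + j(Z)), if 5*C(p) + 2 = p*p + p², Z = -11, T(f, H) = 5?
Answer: 661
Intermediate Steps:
C(p) = -⅖ + 2*p²/5 (C(p) = -⅖ + (p*p + p²)/5 = -⅖ + (p² + p²)/5 = -⅖ + (2*p²)/5 = -⅖ + 2*p²/5)
Q = ⅕ ≈ 0.20000
j(y) = 11 + y² (j(y) = (y² + (-⅖ + (⅖)*1²)*y) + 11 = (y² + (-⅖ + (⅖)*1)*y) + 11 = (y² + (-⅖ + ⅖)*y) + 11 = (y² + 0*y) + 11 = (y² + 0) + 11 = y² + 11 = 11 + y²)
T(-6, -7)*(Q + j(Z)) = 5*(⅕ + (11 + (-11)²)) = 5*(⅕ + (11 + 121)) = 5*(⅕ + 132) = 5*(661/5) = 661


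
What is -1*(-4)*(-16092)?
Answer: -64368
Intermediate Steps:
-1*(-4)*(-16092) = 4*(-16092) = -64368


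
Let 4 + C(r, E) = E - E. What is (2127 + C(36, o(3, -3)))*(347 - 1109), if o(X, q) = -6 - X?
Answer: -1617726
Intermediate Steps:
C(r, E) = -4 (C(r, E) = -4 + (E - E) = -4 + 0 = -4)
(2127 + C(36, o(3, -3)))*(347 - 1109) = (2127 - 4)*(347 - 1109) = 2123*(-762) = -1617726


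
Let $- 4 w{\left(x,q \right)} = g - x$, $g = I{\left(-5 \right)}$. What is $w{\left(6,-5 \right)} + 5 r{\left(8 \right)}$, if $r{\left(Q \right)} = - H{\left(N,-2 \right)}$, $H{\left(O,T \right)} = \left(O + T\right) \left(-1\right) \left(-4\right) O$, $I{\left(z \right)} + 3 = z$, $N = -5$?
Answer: $- \frac{1393}{2} \approx -696.5$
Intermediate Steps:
$I{\left(z \right)} = -3 + z$
$g = -8$ ($g = -3 - 5 = -8$)
$w{\left(x,q \right)} = 2 + \frac{x}{4}$ ($w{\left(x,q \right)} = - \frac{-8 - x}{4} = 2 + \frac{x}{4}$)
$H{\left(O,T \right)} = O \left(4 O + 4 T\right)$ ($H{\left(O,T \right)} = \left(- O - T\right) \left(-4\right) O = \left(4 O + 4 T\right) O = O \left(4 O + 4 T\right)$)
$r{\left(Q \right)} = -140$ ($r{\left(Q \right)} = - 4 \left(-5\right) \left(-5 - 2\right) = - 4 \left(-5\right) \left(-7\right) = \left(-1\right) 140 = -140$)
$w{\left(6,-5 \right)} + 5 r{\left(8 \right)} = \left(2 + \frac{1}{4} \cdot 6\right) + 5 \left(-140\right) = \left(2 + \frac{3}{2}\right) - 700 = \frac{7}{2} - 700 = - \frac{1393}{2}$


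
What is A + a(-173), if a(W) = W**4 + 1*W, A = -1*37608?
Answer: 895707260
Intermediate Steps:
A = -37608
a(W) = W + W**4 (a(W) = W**4 + W = W + W**4)
A + a(-173) = -37608 + (-173 + (-173)**4) = -37608 + (-173 + 895745041) = -37608 + 895744868 = 895707260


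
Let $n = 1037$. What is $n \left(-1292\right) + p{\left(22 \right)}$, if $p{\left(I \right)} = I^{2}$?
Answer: $-1339320$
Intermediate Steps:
$n \left(-1292\right) + p{\left(22 \right)} = 1037 \left(-1292\right) + 22^{2} = -1339804 + 484 = -1339320$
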